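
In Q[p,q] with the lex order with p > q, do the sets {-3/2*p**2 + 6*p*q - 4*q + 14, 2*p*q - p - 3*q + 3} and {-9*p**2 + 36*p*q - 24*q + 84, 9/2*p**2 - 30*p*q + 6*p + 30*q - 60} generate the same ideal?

Yes, the ideals are equal.

Two ideals are equal iff their reduced Gröbner bases coincide (the reduced basis is unique for a fixed ordering).
Buchberger on the first generating set:
f_1 = -3/2*p**2 + 6*p*q - 4*q + 14, LT = p**2.
f_2 = 2*p*q - p - 3*q + 3, LT = p*q.

S(f_1,f_2): lcm = p**2*q. S = 1/2*p**2 - 4*p*q**2 + 3/2*p*q - 3/2*p + 8/3*q**2 - 28/3*q.
  leading term p**2: subtract (-1/3)·f_1 from 1/2*p**2 - 4*p*q**2 + 3/2*p*q - 3/2*p + 8/3*q**2 - 28/3*q → -4*p*q**2 + 7/2*p*q - 3/2*p + 8/3*q**2 - 32/3*q + 14/3
  leading term p*q**2: subtract (-2*q)·f_2 from -4*p*q**2 + 7/2*p*q - 3/2*p + 8/3*q**2 - 32/3*q + 14/3 → 3/2*p*q - 3/2*p - 10/3*q**2 - 14/3*q + 14/3
  leading term p*q: subtract (3/4)·f_2 from 3/2*p*q - 3/2*p - 10/3*q**2 - 14/3*q + 14/3 → -3/4*p - 10/3*q**2 - 29/12*q + 29/12
  leading term p: no divisor's leading term divides it; move -3/4*p to the remainder.
  leading term q**2: no divisor's leading term divides it; move -10/3*q**2 to the remainder.
  leading term q: no divisor's leading term divides it; move -29/12*q to the remainder.
  leading term 1: no divisor's leading term divides it; move 29/12 to the remainder.
  remainder -3/4*p - 10/3*q**2 - 29/12*q + 29/12 ≠ 0; add g_3 = -3/4*p - 10/3*q**2 - 29/12*q + 29/12 to the basis.

S(f_2,g_3): lcm = p*q. S = -1/2*p - 40/9*q**3 - 29/9*q**2 + 31/18*q + 3/2.
  leading term p: subtract (2/3)·g_3 from -1/2*p - 40/9*q**3 - 29/9*q**2 + 31/18*q + 3/2 → -40/9*q**3 - q**2 + 10/3*q - 1/9
  leading term q**3: no divisor's leading term divides it; move -40/9*q**3 to the remainder.
  leading term q**2: no divisor's leading term divides it; move -q**2 to the remainder.
  leading term q: no divisor's leading term divides it; move 10/3*q to the remainder.
  leading term 1: no divisor's leading term divides it; move -1/9 to the remainder.
  remainder -40/9*q**3 - q**2 + 10/3*q - 1/9 ≠ 0; add g_4 = -40/9*q**3 - q**2 + 10/3*q - 1/9 to the basis.

The other S-polynomials (S(f_1,g_3), S(f_1,g_4), S(f_2,g_4), S(g_3,g_4)) all reduce to 0 modulo the current basis, so we have a Gröbner basis.
Inter-reduce: drop elements whose leading term is divisible by another's, tail-reduce, and make monic.
Reduced Gröbner basis: {p + 40/9*q**2 + 29/9*q - 29/9, q**3 + 9/40*q**2 - 3/4*q + 1/40}.

Buchberger on the second generating set:
h_1 = -9*p**2 + 36*p*q - 24*q + 84, LT = p**2.
h_2 = 9/2*p**2 - 30*p*q + 6*p + 30*q - 60, LT = p**2.

S(h_1,h_2): lcm = p**2. S = 8/3*p*q - 4/3*p - 4*q + 4.
  leading term p*q: no divisor's leading term divides it; move 8/3*p*q to the remainder.
  leading term p: no divisor's leading term divides it; move -4/3*p to the remainder.
  leading term q: no divisor's leading term divides it; move -4*q to the remainder.
  leading term 1: no divisor's leading term divides it; move 4 to the remainder.
  remainder 8/3*p*q - 4/3*p - 4*q + 4 ≠ 0; add k_3 = 8/3*p*q - 4/3*p - 4*q + 4 to the basis.

S(h_1,k_3): lcm = p**2*q. S = 1/2*p**2 - 4*p*q**2 + 3/2*p*q - 3/2*p + 8/3*q**2 - 28/3*q.
  leading term p**2: subtract (-1/18)·h_1 from 1/2*p**2 - 4*p*q**2 + 3/2*p*q - 3/2*p + 8/3*q**2 - 28/3*q → -4*p*q**2 + 7/2*p*q - 3/2*p + 8/3*q**2 - 32/3*q + 14/3
  leading term p*q**2: subtract (-3/2*q)·k_3 from -4*p*q**2 + 7/2*p*q - 3/2*p + 8/3*q**2 - 32/3*q + 14/3 → 3/2*p*q - 3/2*p - 10/3*q**2 - 14/3*q + 14/3
  leading term p*q: subtract (9/16)·k_3 from 3/2*p*q - 3/2*p - 10/3*q**2 - 14/3*q + 14/3 → -3/4*p - 10/3*q**2 - 29/12*q + 29/12
  leading term p: no divisor's leading term divides it; move -3/4*p to the remainder.
  leading term q**2: no divisor's leading term divides it; move -10/3*q**2 to the remainder.
  leading term q: no divisor's leading term divides it; move -29/12*q to the remainder.
  leading term 1: no divisor's leading term divides it; move 29/12 to the remainder.
  remainder -3/4*p - 10/3*q**2 - 29/12*q + 29/12 ≠ 0; add k_4 = -3/4*p - 10/3*q**2 - 29/12*q + 29/12 to the basis.

S(k_3,k_4): lcm = p*q. S = -1/2*p - 40/9*q**3 - 29/9*q**2 + 31/18*q + 3/2.
  leading term p: subtract (2/3)·k_4 from -1/2*p - 40/9*q**3 - 29/9*q**2 + 31/18*q + 3/2 → -40/9*q**3 - q**2 + 10/3*q - 1/9
  leading term q**3: no divisor's leading term divides it; move -40/9*q**3 to the remainder.
  leading term q**2: no divisor's leading term divides it; move -q**2 to the remainder.
  leading term q: no divisor's leading term divides it; move 10/3*q to the remainder.
  leading term 1: no divisor's leading term divides it; move -1/9 to the remainder.
  remainder -40/9*q**3 - q**2 + 10/3*q - 1/9 ≠ 0; add k_5 = -40/9*q**3 - q**2 + 10/3*q - 1/9 to the basis.

The other S-polynomials (S(h_2,k_3), S(h_1,k_4), S(h_2,k_4), S(h_1,k_5), S(h_2,k_5), S(k_3,k_5), S(k_4,k_5)) all reduce to 0 modulo the current basis, so we have a Gröbner basis.
Inter-reduce: drop elements whose leading term is divisible by another's, tail-reduce, and make monic.
Reduced Gröbner basis: {p + 40/9*q**2 + 29/9*q - 29/9, q**3 + 9/40*q**2 - 3/4*q + 1/40}.

Same reduced basis, so the two generating sets span the same ideal.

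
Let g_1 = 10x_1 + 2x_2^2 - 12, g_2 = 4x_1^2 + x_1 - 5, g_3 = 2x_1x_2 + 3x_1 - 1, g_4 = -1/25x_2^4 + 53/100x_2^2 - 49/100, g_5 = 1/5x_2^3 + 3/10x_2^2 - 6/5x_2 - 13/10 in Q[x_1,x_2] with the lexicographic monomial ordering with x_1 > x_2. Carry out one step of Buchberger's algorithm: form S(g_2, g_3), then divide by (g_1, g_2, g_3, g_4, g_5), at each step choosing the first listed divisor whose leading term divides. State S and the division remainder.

lcm(LM(g_2), LM(g_3)) = x_1^2x_2.
S = (lcm/LT(g_2))·g_2 − (lcm/LT(g_3))·g_3 = -3/2x_1^2 + 1/4x_1x_2 + 1/2x_1 - 5/4x_2.
Reduce S modulo (g_1, g_2, g_3, g_4, g_5) in that order:
  leading term x_1^2: subtract (-3/20x_1)·g_1 from -3/2x_1^2 + 1/4x_1x_2 + 1/2x_1 - 5/4x_2 → 3/10x_1x_2^2 + 1/4x_1x_2 - 13/10x_1 - 5/4x_2
  leading term x_1x_2^2: subtract (3/100x_2^2)·g_1 from 3/10x_1x_2^2 + 1/4x_1x_2 - 13/10x_1 - 5/4x_2 → 1/4x_1x_2 - 13/10x_1 - 3/50x_2^4 + 9/25x_2^2 - 5/4x_2
  leading term x_1x_2: subtract (1/40x_2)·g_1 from 1/4x_1x_2 - 13/10x_1 - 3/50x_2^4 + 9/25x_2^2 - 5/4x_2 → -13/10x_1 - 3/50x_2^4 - 1/20x_2^3 + 9/25x_2^2 - 19/20x_2
  leading term x_1: subtract (-13/100)·g_1 from -13/10x_1 - 3/50x_2^4 - 1/20x_2^3 + 9/25x_2^2 - 19/20x_2 → -3/50x_2^4 - 1/20x_2^3 + 31/50x_2^2 - 19/20x_2 - 39/25
  leading term x_2^4: subtract (3/2)·g_4 from -3/50x_2^4 - 1/20x_2^3 + 31/50x_2^2 - 19/20x_2 - 39/25 → -1/20x_2^3 - 7/40x_2^2 - 19/20x_2 - 33/40
  leading term x_2^3: subtract (-1/4)·g_5 from -1/20x_2^3 - 7/40x_2^2 - 19/20x_2 - 33/40 → -1/10x_2^2 - 5/4x_2 - 23/20
  leading term x_2^2: no divisor's leading term divides it; move -1/10x_2^2 to the remainder.
  leading term x_2: no divisor's leading term divides it; move -5/4x_2 to the remainder.
  leading term 1: no divisor's leading term divides it; move -23/20 to the remainder.
The remainder -1/10x_2^2 - 5/4x_2 - 23/20 is nonzero, so it would be added as the next basis element.

S(g_2, g_3) = -3/2x_1^2 + 1/4x_1x_2 + 1/2x_1 - 5/4x_2; remainder on division = -1/10x_2^2 - 5/4x_2 - 23/20.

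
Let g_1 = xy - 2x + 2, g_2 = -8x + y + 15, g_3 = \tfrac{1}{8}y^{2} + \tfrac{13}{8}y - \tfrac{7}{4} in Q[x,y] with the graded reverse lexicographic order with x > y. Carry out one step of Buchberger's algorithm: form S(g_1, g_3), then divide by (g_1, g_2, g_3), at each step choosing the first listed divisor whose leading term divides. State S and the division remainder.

lcm(LM(g_1), LM(g_3)) = xy^{2}.
S = (lcm/LT(g_1))·g_1 − (lcm/LT(g_3))·g_3 = -15xy + 14x + 2y.
Reduce S modulo (g_1, g_2, g_3) in that order:
  leading term xy: subtract (-15)·g_1 from -15xy + 14x + 2y → -16x + 2y + 30
  leading term x: subtract (2)·g_2 from -16x + 2y + 30 → 0
The remainder is 0, so this S-polynomial contributes no new basis element.
This is the inner loop of Buchberger's algorithm — each nonzero remainder becomes a new basis element.

S(g_1, g_3) = -15xy + 14x + 2y; remainder on division = 0.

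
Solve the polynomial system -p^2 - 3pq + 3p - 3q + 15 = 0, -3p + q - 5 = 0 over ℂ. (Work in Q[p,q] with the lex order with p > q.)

Compute a lex Gröbner basis by Buchberger's algorithm.
f_1 = -p^2 - 3pq + 3p - 3q + 15, LT = p^2.
f_2 = -3p + q - 5, LT = p.

S(f_1,f_2): lcm = p^2. S = 10/3pq - 14/3p + 3q - 15.
  leading term pq: subtract (-10/9q)·f_2 from 10/3pq - 14/3p + 3q - 15 → -14/3p + 10/9q^2 - 23/9q - 15
  leading term p: subtract (14/9)·f_2 from -14/3p + 10/9q^2 - 23/9q - 15 → 10/9q^2 - 37/9q - 65/9
  leading term q^2: no divisor's leading term divides it; move 10/9q^2 to the remainder.
  leading term q: no divisor's leading term divides it; move -37/9q to the remainder.
  leading term 1: no divisor's leading term divides it; move -65/9 to the remainder.
  remainder 10/9q^2 - 37/9q - 65/9 ≠ 0; add h_3 = 10/9q^2 - 37/9q - 65/9 to the basis.

The other S-polynomials (S(f_1,h_3), S(f_2,h_3)) all reduce to 0 modulo the current basis, so we have a Gröbner basis.
Inter-reduce: drop elements whose leading term is divisible by another's, tail-reduce, and make monic.
Reduced Gröbner basis: {p - 1/3q + 5/3, q^2 - 37/10q - 13/2}.

Elimination: the polynomial q^2 - 37/10q - 13/2 lies in the elimination ideal for q, so q ∈ {-13/10, 5}. For each such q, the remaining basis elements (now univariate) give the rest of the solution.
  q = -13/10: the earlier basis element becomes p + 21/10 = 0, giving p = -21/10 — point (-21/10, -13/10).
  q = 5: the earlier basis element becomes p = 0, giving p = 0 — point (0, 5).

{(-21/10, -13/10), (0, 5)}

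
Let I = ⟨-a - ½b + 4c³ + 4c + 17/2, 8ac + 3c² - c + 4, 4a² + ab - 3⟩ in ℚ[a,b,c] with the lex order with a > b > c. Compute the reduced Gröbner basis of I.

G = {a + 3c⁵ - c⁴ + 215/32c³ + 89/16c² + 143/32c + 69/8, b - 6c⁵ + 2c⁴ - 343/16c³ - 89/8c² - 271/16c - 137/4, c⁶ - ⅓c⁵ + 215/96c⁴ + 89/48c³ + 131/96c² + 35/12c - ⅙}

Buchberger's algorithm terminates because the ascending chain of leading-term ideals stabilizes.

f_1 = -a - ½b + 4c³ + 4c + 17/2, LT = a.
f_2 = 8ac + 3c² - c + 4, LT = ac.
f_3 = 4a² + ab - 3, LT = a².

S(f_1,f_2): lcm = ac. S = ½bc - 4c⁴ - 35/8c² - 67/8c - ½.
  leading term bc: no divisor's leading term divides it; move ½bc to the remainder.
  leading term c⁴: no divisor's leading term divides it; move -4c⁴ to the remainder.
  leading term c²: no divisor's leading term divides it; move -35/8c² to the remainder.
  leading term c: no divisor's leading term divides it; move -67/8c to the remainder.
  leading term 1: no divisor's leading term divides it; move -½ to the remainder.
  remainder ½bc - 4c⁴ - 35/8c² - 67/8c - ½ ≠ 0; add g_4 = ½bc - 4c⁴ - 35/8c² - 67/8c - ½ to the basis.

S(f_1,f_3): lcm = a². S = ¼ab - 4ac³ - 4ac - 17/2a + ¾.
  leading term ab: subtract (-¼b)·f_1 from ¼ab - 4ac³ - 4ac - 17/2a + ¾ → -4ac³ - 4ac - 17/2a - ⅛b² + bc³ + bc + 17/8b + ¾
  leading term ac³: subtract (4c³)·f_1 from -4ac³ - 4ac - 17/2a - ⅛b² + bc³ + bc + 17/8b + ¾ → -4ac - 17/2a - ⅛b² + 3bc³ + bc + 17/8b - 16c⁶ - 16c⁴ - 34c³ + ¾
  leading term ac: subtract (4c)·f_1 from -4ac - 17/2a - ⅛b² + 3bc³ + bc + 17/8b - 16c⁶ - 16c⁴ - 34c³ + ¾ → -17/2a - ⅛b² + 3bc³ + 3bc + 17/8b - 16c⁶ - 32c⁴ - 34c³ - 16c² - 34c + ¾
  leading term a: subtract (17/2)·f_1 from -17/2a - ⅛b² + 3bc³ + 3bc + 17/8b - 16c⁶ - 32c⁴ - 34c³ - 16c² - 34c + ¾ → -⅛b² + 3bc³ + 3bc + 51/8b - 16c⁶ - 32c⁴ - 68c³ - 16c² - 68c - 143/2
  leading term b²: no divisor's leading term divides it; move -⅛b² to the remainder.
  leading term bc³: subtract (6c²)·g_4 from 3bc³ + 3bc + 51/8b - 16c⁶ - 32c⁴ - 68c³ - 16c² - 68c - 143/2 → 3bc + 51/8b + 8c⁶ - 23/4c⁴ - 71/4c³ - 13c² - 68c - 143/2
  leading term bc: subtract (6)·g_4 from 3bc + 51/8b + 8c⁶ - 23/4c⁴ - 71/4c³ - 13c² - 68c - 143/2 → 51/8b + 8c⁶ + 73/4c⁴ - 71/4c³ + 53/4c² - 71/4c - 137/2
  leading term b: no divisor's leading term divides it; move 51/8b to the remainder.
  leading term c⁶: no divisor's leading term divides it; move 8c⁶ to the remainder.
  leading term c⁴: no divisor's leading term divides it; move 73/4c⁴ to the remainder.
  leading term c³: no divisor's leading term divides it; move -71/4c³ to the remainder.
  leading term c²: no divisor's leading term divides it; move 53/4c² to the remainder.
  leading term c: no divisor's leading term divides it; move -71/4c to the remainder.
  leading term 1: no divisor's leading term divides it; move -137/2 to the remainder.
  remainder -⅛b² + 51/8b + 8c⁶ + 73/4c⁴ - 71/4c³ + 53/4c² - 71/4c - 137/2 ≠ 0; add g_5 = -⅛b² + 51/8b + 8c⁶ + 73/4c⁴ - 71/4c³ + 53/4c² - 71/4c - 137/2 to the basis.

S(f_2,f_3): lcm = a²c. S = -¼abc + ⅜ac² - ⅛ac + ½a + ¾c.
  leading term abc: subtract (¼bc)·f_1 from -¼abc + ⅜ac² - ⅛ac + ½a + ¾c → ⅜ac² - ⅛ac + ½a + ⅛b²c - bc⁴ - bc² - 17/8bc + ¾c
  leading term ac²: subtract (-⅜c²)·f_1 from ⅜ac² - ⅛ac + ½a + ⅛b²c - bc⁴ - bc² - 17/8bc + ¾c → -⅛ac + ½a + ⅛b²c - bc⁴ - 19/16bc² - 17/8bc + 3/2c⁵ + 3/2c³ + 51/16c² + ¾c
  leading term ac: subtract (⅛c)·f_1 from -⅛ac + ½a + ⅛b²c - bc⁴ - 19/16bc² - 17/8bc + 3/2c⁵ + 3/2c³ + 51/16c² + ¾c → ½a + ⅛b²c - bc⁴ - 19/16bc² - 33/16bc + 3/2c⁵ - ½c⁴ + 3/2c³ + 43/16c² - 5/16c
  leading term a: subtract (-½)·f_1 from ½a + ⅛b²c - bc⁴ - 19/16bc² - 33/16bc + 3/2c⁵ - ½c⁴ + 3/2c³ + 43/16c² - 5/16c → ⅛b²c - bc⁴ - 19/16bc² - 33/16bc - ¼b + 3/2c⁵ - ½c⁴ + 7/2c³ + 43/16c² + 27/16c + 17/4
  leading term b²c: subtract (¼b)·g_4 from ⅛b²c - bc⁴ - 19/16bc² - 33/16bc - ¼b + 3/2c⁵ - ½c⁴ + 7/2c³ + 43/16c² + 27/16c + 17/4 → -3/32bc² + 1/32bc - ⅛b + 3/2c⁵ - ½c⁴ + 7/2c³ + 43/16c² + 27/16c + 17/4
  leading term bc²: subtract (-3/16c)·g_4 from -3/32bc² + 1/32bc - ⅛b + 3/2c⁵ - ½c⁴ + 7/2c³ + 43/16c² + 27/16c + 17/4 → 1/32bc - ⅛b + ¾c⁵ - ½c⁴ + 343/128c³ + 143/128c² + 51/32c + 17/4
  leading term bc: subtract (1/16)·g_4 from 1/32bc - ⅛b + ¾c⁵ - ½c⁴ + 343/128c³ + 143/128c² + 51/32c + 17/4 → -⅛b + ¾c⁵ - ¼c⁴ + 343/128c³ + 89/64c² + 271/128c + 137/32
  leading term b: no divisor's leading term divides it; move -⅛b to the remainder.
  leading term c⁵: no divisor's leading term divides it; move ¾c⁵ to the remainder.
  leading term c⁴: no divisor's leading term divides it; move -¼c⁴ to the remainder.
  leading term c³: no divisor's leading term divides it; move 343/128c³ to the remainder.
  leading term c²: no divisor's leading term divides it; move 89/64c² to the remainder.
  leading term c: no divisor's leading term divides it; move 271/128c to the remainder.
  leading term 1: no divisor's leading term divides it; move 137/32 to the remainder.
  remainder -⅛b + ¾c⁵ - ¼c⁴ + 343/128c³ + 89/64c² + 271/128c + 137/32 ≠ 0; add g_6 = -⅛b + ¾c⁵ - ¼c⁴ + 343/128c³ + 89/64c² + 271/128c + 137/32 to the basis.

S(g_4,g_6): lcm = bc. S = 6c⁶ - 2c⁵ + 215/16c⁴ + 89/8c³ + 131/16c² + 35/2c - 1.
  leading term c⁶: no divisor's leading term divides it; move 6c⁶ to the remainder.
  leading term c⁵: no divisor's leading term divides it; move -2c⁵ to the remainder.
  leading term c⁴: no divisor's leading term divides it; move 215/16c⁴ to the remainder.
  leading term c³: no divisor's leading term divides it; move 89/8c³ to the remainder.
  leading term c²: no divisor's leading term divides it; move 131/16c² to the remainder.
  leading term c: no divisor's leading term divides it; move 35/2c to the remainder.
  leading term 1: no divisor's leading term divides it; move -1 to the remainder.
  remainder 6c⁶ - 2c⁵ + 215/16c⁴ + 89/8c³ + 131/16c² + 35/2c - 1 ≠ 0; add g_7 = 6c⁶ - 2c⁵ + 215/16c⁴ + 89/8c³ + 131/16c² + 35/2c - 1 to the basis.

The other S-polynomials (S(f_1,g_4), S(f_2,g_4), S(f_3,g_4), S(f_1,g_5), S(f_2,g_5), S(f_3,g_5), S(g_4,g_5), S(f_1,g_6), S(f_2,g_6), S(f_3,g_6), S(g_5,g_6), S(f_1,g_7), S(f_2,g_7), S(f_3,g_7), S(g_4,g_7), S(g_5,g_7), S(g_6,g_7)) all reduce to 0 modulo the current basis, so we have a Gröbner basis.
Inter-reduce: drop elements whose leading term is divisible by another's, tail-reduce, and make monic.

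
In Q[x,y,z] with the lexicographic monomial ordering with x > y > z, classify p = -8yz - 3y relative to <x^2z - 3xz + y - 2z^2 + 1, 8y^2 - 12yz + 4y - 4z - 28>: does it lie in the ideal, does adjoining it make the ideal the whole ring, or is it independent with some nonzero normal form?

-8yz - 3y is independent of I; its normal form modulo I is -8yz - 3y.

First compute the reduced Gröbner basis of I by Buchberger's algorithm.
f_1 = x^2z - 3xz + y - 2z^2 + 1, LT = x^2z.
f_2 = 8y^2 - 12yz + 4y - 4z - 28, LT = y^2.

The S-polynomials (S(f_1,f_2)) all reduce to 0 modulo the current basis, so we have a Gröbner basis.
Inter-reduce: drop elements whose leading term is divisible by another's, tail-reduce, and make monic.
Reduced Gröbner basis: {x^2z - 3xz + y - 2z^2 + 1, y^2 - 3/2yz + 1/2y - 1/2z - 7/2}.
Label its elements g_1 = x^2z - 3xz + y - 2z^2 + 1, g_2 = y^2 - 3/2yz + 1/2y - 1/2z - 7/2.

Reduce p = -8yz - 3y modulo G:
  leading term yz: no divisor's leading term divides it; move -8yz to the remainder.
  leading term y: no divisor's leading term divides it; move -3y to the remainder.
  normal form = -8yz - 3y.
The normal form is nonzero, so p ∉ I. Since p minus its normal form lies in I, I + (p) = I + (r) where r = -8yz - 3y; decide whether this ideal is the whole ring.
Run Buchberger on G together with r (pairs among the g_i already reduce to 0 since G is a Gröbner basis):
g_1 = x^2z - 3xz + y - 2z^2 + 1, LT = x^2z.
g_2 = y^2 - 3/2yz + 1/2y - 1/2z - 7/2, LT = y^2.
r = -8yz - 3y, LT = yz.

S(g_1,r): lcm = x^2yz. S = -3/8x^2y - 3xyz + y^2 - 2yz^2 + y.
  leading term x^2y: no divisor's leading term divides it; move -3/8x^2y to the remainder.
  leading term xyz: subtract (3/8x)·r from -3xyz + y^2 - 2yz^2 + y → 9/8xy + y^2 - 2yz^2 + y
  leading term xy: no divisor's leading term divides it; move 9/8xy to the remainder.
  leading term y^2: subtract (1)·g_2 from y^2 - 2yz^2 + y → -2yz^2 + 3/2yz + 1/2y + 1/2z + 7/2
  leading term yz^2: subtract (1/4z)·r from -2yz^2 + 3/2yz + 1/2y + 1/2z + 7/2 → 9/4yz + 1/2y + 1/2z + 7/2
  leading term yz: subtract (-9/32)·r from 9/4yz + 1/2y + 1/2z + 7/2 → -11/32y + 1/2z + 7/2
  leading term y: no divisor's leading term divides it; move -11/32y to the remainder.
  leading term z: no divisor's leading term divides it; move 1/2z to the remainder.
  leading term 1: no divisor's leading term divides it; move 7/2 to the remainder.
  remainder -3/8x^2y + 9/8xy - 11/32y + 1/2z + 7/2 ≠ 0; add m_4 = -3/8x^2y + 9/8xy - 11/32y + 1/2z + 7/2 to the basis.

S(g_2,r): lcm = y^2z. S = -3/8y^2 - 3/2yz^2 + 1/2yz - 1/2z^2 - 7/2z.
  leading term y^2: subtract (-3/8)·g_2 from -3/8y^2 - 3/2yz^2 + 1/2yz - 1/2z^2 - 7/2z → -3/2yz^2 - 1/16yz + 3/16y - 1/2z^2 - 59/16z - 21/16
  leading term yz^2: subtract (3/16z)·r from -3/2yz^2 - 1/16yz + 3/16y - 1/2z^2 - 59/16z - 21/16 → 1/2yz + 3/16y - 1/2z^2 - 59/16z - 21/16
  leading term yz: subtract (-1/16)·r from 1/2yz + 3/16y - 1/2z^2 - 59/16z - 21/16 → -1/2z^2 - 59/16z - 21/16
  leading term z^2: no divisor's leading term divides it; move -1/2z^2 to the remainder.
  leading term z: no divisor's leading term divides it; move -59/16z to the remainder.
  leading term 1: no divisor's leading term divides it; move -21/16 to the remainder.
  remainder -1/2z^2 - 59/16z - 21/16 ≠ 0; add m_5 = -1/2z^2 - 59/16z - 21/16 to the basis.

S(g_2,m_4): lcm = x^2y^2. S = -3/2x^2yz + 1/2x^2y - 1/2x^2z - 7/2x^2 + 3xy^2 - 11/12y^2 + 4/3yz + 28/3y.
  leading term x^2yz: subtract (-3/2y)·g_1 from -3/2x^2yz + 1/2x^2y - 1/2x^2z - 7/2x^2 + 3xy^2 - 11/12y^2 + 4/3yz + 28/3y → 1/2x^2y - 1/2x^2z - 7/2x^2 + 3xy^2 - 9/2xyz + 7/12y^2 - 3yz^2 + 4/3yz + 65/6y
  leading term x^2y: subtract (-4/3)·m_4 from 1/2x^2y - 1/2x^2z - 7/2x^2 + 3xy^2 - 9/2xyz + 7/12y^2 - 3yz^2 + 4/3yz + 65/6y → -1/2x^2z - 7/2x^2 + 3xy^2 - 9/2xyz + 3/2xy + 7/12y^2 - 3yz^2 + 4/3yz + 83/8y + 2/3z + 14/3
  leading term x^2z: subtract (-1/2)·g_1 from -1/2x^2z - 7/2x^2 + 3xy^2 - 9/2xyz + 3/2xy + 7/12y^2 - 3yz^2 + 4/3yz + 83/8y + 2/3z + 14/3 → -7/2x^2 + 3xy^2 - 9/2xyz + 3/2xy - 3/2xz + 7/12y^2 - 3yz^2 + 4/3yz + 87/8y - z^2 + 2/3z + 31/6
  leading term x^2: no divisor's leading term divides it; move -7/2x^2 to the remainder.
  leading term xy^2: subtract (3x)·g_2 from 3xy^2 - 9/2xyz + 3/2xy - 3/2xz + 7/12y^2 - 3yz^2 + 4/3yz + 87/8y - z^2 + 2/3z + 31/6 → 21/2x + 7/12y^2 - 3yz^2 + 4/3yz + 87/8y - z^2 + 2/3z + 31/6
  leading term x: no divisor's leading term divides it; move 21/2x to the remainder.
  leading term y^2: subtract (7/12)·g_2 from 7/12y^2 - 3yz^2 + 4/3yz + 87/8y - z^2 + 2/3z + 31/6 → -3yz^2 + 53/24yz + 127/12y - z^2 + 23/24z + 173/24
  leading term yz^2: subtract (3/8z)·r from -3yz^2 + 53/24yz + 127/12y - z^2 + 23/24z + 173/24 → 10/3yz + 127/12y - z^2 + 23/24z + 173/24
  leading term yz: subtract (-5/12)·r from 10/3yz + 127/12y - z^2 + 23/24z + 173/24 → 28/3y - z^2 + 23/24z + 173/24
  leading term y: no divisor's leading term divides it; move 28/3y to the remainder.
  leading term z^2: subtract (2)·m_5 from -z^2 + 23/24z + 173/24 → 25/3z + 59/6
  leading term z: no divisor's leading term divides it; move 25/3z to the remainder.
  leading term 1: no divisor's leading term divides it; move 59/6 to the remainder.
  remainder -7/2x^2 + 21/2x + 28/3y + 25/3z + 59/6 ≠ 0; add m_6 = -7/2x^2 + 21/2x + 28/3y + 25/3z + 59/6 to the basis.

The other S-polynomials (S(g_1,g_2), S(g_1,m_4), S(r,m_4), S(g_1,m_5), S(g_2,m_5), S(r,m_5), S(m_4,m_5), S(g_1,m_6), S(g_2,m_6), S(r,m_6), S(m_4,m_6), S(m_5,m_6)) all reduce to 0 modulo the current basis, so we have a Gröbner basis.
Inter-reduce: drop elements whose leading term is divisible by another's, tail-reduce, and make monic.
Reduced Gröbner basis: {x^2 - 3x - 8/3y - 50/21z - 59/21, y^2 + 17/16y - 1/2z - 7/2, yz + 3/8y, z^2 + 59/8z + 21/8}.
The reduced Gröbner basis of I + (p) is {x^2 - 3x - 8/3y - 50/21z - 59/21, y^2 + 17/16y - 1/2z - 7/2, yz + 3/8y, z^2 + 59/8z + 21/8} ≠ {1}, a proper ideal, so the enlarged system stays consistent: p is independent of I, with normal form -8yz - 3y.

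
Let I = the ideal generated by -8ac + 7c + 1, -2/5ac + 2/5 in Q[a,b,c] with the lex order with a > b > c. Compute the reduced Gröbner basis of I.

Buchberger's algorithm terminates because the ascending chain of leading-term ideals stabilizes.

f_1 = -8ac + 7c + 1, LT = ac.
f_2 = -2/5ac + 2/5, LT = ac.

S(f_1,f_2): lcm = ac. S = -7/8c + 7/8.
  leading term c: no divisor's leading term divides it; move -7/8c to the remainder.
  leading term 1: no divisor's leading term divides it; move 7/8 to the remainder.
  remainder -7/8c + 7/8 ≠ 0; add g_3 = -7/8c + 7/8 to the basis.

S(f_1,g_3): lcm = ac. S = a - 7/8c - 1/8.
  leading term a: no divisor's leading term divides it; move a to the remainder.
  leading term c: subtract (1)·g_3 from -7/8c - 1/8 → -1
  leading term 1: no divisor's leading term divides it; move -1 to the remainder.
  remainder a - 1 ≠ 0; add g_4 = a - 1 to the basis.

The other S-polynomials (S(f_2,g_3), S(f_1,g_4), S(f_2,g_4), S(g_3,g_4)) all reduce to 0 modulo the current basis, so we have a Gröbner basis.
Inter-reduce: drop elements whose leading term is divisible by another's, tail-reduce, and make monic.

G = {a - 1, c - 1}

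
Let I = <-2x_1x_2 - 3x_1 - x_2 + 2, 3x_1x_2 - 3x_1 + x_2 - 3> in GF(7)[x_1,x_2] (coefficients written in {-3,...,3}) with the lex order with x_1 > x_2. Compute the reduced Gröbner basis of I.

The reduced Gröbner basis is the canonical form of the ideal for this ordering.

f_1 = -2x_1x_2 - 3x_1 - x_2 + 2, LT = x_1x_2.
f_2 = 3x_1x_2 - 3x_1 + x_2 - 3, LT = x_1x_2.

S(f_1,f_2): lcm = x_1x_2. S = -x_1 - x_2.
  reduce S modulo (f_1, f_2):
  remainder -x_1 - x_2 ≠ 0; add g_3 = -x_1 - x_2 to the basis.

S(f_1,g_3): lcm = x_1x_2. S = -2x_1 - x_2^2 - 3x_2 - 1.
  reduce S modulo (f_1, f_2, g_3):
  remainder -x_2^2 - x_2 - 1 ≠ 0; add g_4 = -x_2^2 - x_2 - 1 to the basis.

The other S-polynomials (S(f_2,g_3), S(f_1,g_4), S(f_2,g_4), S(g_3,g_4)) all reduce to 0 modulo the current basis, so we have a Gröbner basis.
Inter-reduce: drop elements whose leading term is divisible by another's, tail-reduce, and make monic.

G = {x_1 + x_2, x_2^2 + x_2 + 1}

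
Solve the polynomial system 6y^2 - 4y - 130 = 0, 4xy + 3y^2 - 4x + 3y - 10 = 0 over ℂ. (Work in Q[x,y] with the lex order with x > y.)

Compute a lex Gröbner basis by Buchberger's algorithm.
f_1 = 6y^2 - 4y - 130, LT = y^2.
f_2 = 4xy - 4x + 3y^2 + 3y - 10, LT = xy.

S(f_1,f_2): lcm = xy^2. S = 1/3xy - 65/3x - 3/4y^3 - 3/4y^2 + 5/2y.
  reduce S modulo (f_1, f_2):
  remainder -64/3x - 15y - 95/3 ≠ 0; add h_3 = -64/3x - 15y - 95/3 to the basis.

The other S-polynomials (S(f_1,h_3), S(f_2,h_3)) all reduce to 0 modulo the current basis, so we have a Gröbner basis.
Inter-reduce: drop elements whose leading term is divisible by another's, tail-reduce, and make monic.
Reduced Gröbner basis: {x + 45/64y + 95/64, y^2 - 2/3y - 65/3}.

Elimination: the polynomial y^2 - 2/3y - 65/3 lies in the elimination ideal for y, so y ∈ {-13/3, 5}. For each such y, the remaining basis elements (now univariate) give the rest of the solution.
  y = -13/3: the earlier basis element becomes x - 25/16 = 0, giving x = 25/16 — point (25/16, -13/3).
  y = 5: the earlier basis element becomes x + 5 = 0, giving x = -5 — point (-5, 5).
Zero-dimensionality of the ideal guarantees finitely many solutions over ℂ.

{(25/16, -13/3), (-5, 5)}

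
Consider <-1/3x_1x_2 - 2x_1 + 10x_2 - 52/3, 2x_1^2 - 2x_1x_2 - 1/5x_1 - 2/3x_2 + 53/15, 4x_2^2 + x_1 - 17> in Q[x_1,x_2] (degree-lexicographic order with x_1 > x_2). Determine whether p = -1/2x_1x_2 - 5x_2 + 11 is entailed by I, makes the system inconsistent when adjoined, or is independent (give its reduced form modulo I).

First compute the reduced Gröbner basis of I by Buchberger's algorithm.
f_1 = -1/3x_1x_2 - 2x_1 + 10x_2 - 52/3, LT = x_1x_2.
f_2 = 2x_1^2 - 2x_1x_2 - 1/5x_1 - 2/3x_2 + 53/15, LT = x_1^2.
f_3 = 4x_2^2 + x_1 - 17, LT = x_2^2.

S(f_1,f_2): lcm = x_1^2x_2. S = x_1x_2^2 + 6x_1^2 - 299/10x_1x_2 + 1/3x_2^2 + 52x_1 - 53/30x_2.
  reduce S modulo (f_1, f_2, f_3):
  remainder 2693/12x_1 - 28463/30x_2 + 100387/60 ≠ 0; add h_4 = 2693/12x_1 - 28463/30x_2 + 100387/60 to the basis.

S(f_1,f_3): lcm = x_1x_2^2. S = -1/4x_1^2 + 6x_1x_2 - 30x_2^2 + 17/4x_1 + 52x_2.
  reduce S modulo (f_1, f_2, f_3, h_4):
  remainder 51758423/403950x_2 - 51758423/201975 ≠ 0; add h_5 = 51758423/403950x_2 - 51758423/201975 to the basis.

The other S-polynomials (S(f_2,f_3), S(f_1,h_4), S(f_2,h_4), S(f_3,h_4), S(f_1,h_5), S(f_2,h_5), S(f_3,h_5), S(h_4,h_5)) all reduce to 0 modulo the current basis, so we have a Gröbner basis.
Inter-reduce: drop elements whose leading term is divisible by another's, tail-reduce, and make monic.
Reduced Gröbner basis: {x_1 - 1, x_2 - 2}.
Label its elements g_1 = x_1 - 1, g_2 = x_2 - 2.

Reduce p = -1/2x_1x_2 - 5x_2 + 11 modulo G:
  leading term x_1x_2: subtract (-1/2x_2)·g_1 from -1/2x_1x_2 - 5x_2 + 11 → -11/2x_2 + 11
  leading term x_2: subtract (-11/2)·g_2 from -11/2x_2 + 11 → 0
  normal form = 0.
Since the normal form is 0, p ∈ I.

-1/2x_1x_2 - 5x_2 + 11 lies in I (it reduces to 0).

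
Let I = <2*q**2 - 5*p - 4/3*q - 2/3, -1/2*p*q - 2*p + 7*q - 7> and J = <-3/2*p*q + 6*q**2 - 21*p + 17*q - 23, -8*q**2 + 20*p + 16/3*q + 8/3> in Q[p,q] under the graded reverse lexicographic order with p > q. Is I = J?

For a fixed monomial order, each ideal has a unique reduced Gröbner basis; comparing bases decides equality.
Buchberger on the first generating set:
f_1 = 2*q**2 - 5*p - 4/3*q - 2/3, LT = q**2.
f_2 = -1/2*p*q - 2*p + 7*q - 7, LT = p*q.

S(f_1,f_2): lcm = p*q**2. S = -5/2*p**2 - 14/3*p*q + 14*q**2 - 1/3*p - 14*q.
  reduce S modulo (f_1, f_2):
  remainder -5/2*p**2 + 160/3*p - 70*q + 70 ≠ 0; add g_3 = -5/2*p**2 + 160/3*p - 70*q + 70 to the basis.

The other S-polynomials (S(f_1,g_3), S(f_2,g_3)) all reduce to 0 modulo the current basis, so we have a Gröbner basis.
Inter-reduce: drop elements whose leading term is divisible by another's, tail-reduce, and make monic.
Reduced Gröbner basis: {p**2 - 64/3*p + 28*q - 28, p*q + 4*p - 14*q + 14, q**2 - 5/2*p - 2/3*q - 1/3}.

Buchberger on the second generating set:
h_1 = -3/2*p*q + 6*q**2 - 21*p + 17*q - 23, LT = p*q.
h_2 = -8*q**2 + 20*p + 16/3*q + 8/3, LT = q**2.

S(h_1,h_2): lcm = p*q**2. S = -4*q**3 + 5/2*p**2 + 44/3*p*q - 34/3*q**2 + 1/3*p + 46/3*q.
  reduce S modulo (h_1, h_2):
  remainder 5/2*p**2 - 160/3*p + 70*q - 70 ≠ 0; add k_3 = 5/2*p**2 - 160/3*p + 70*q - 70 to the basis.

The other S-polynomials (S(h_1,k_3), S(h_2,k_3)) all reduce to 0 modulo the current basis, so we have a Gröbner basis.
Inter-reduce: drop elements whose leading term is divisible by another's, tail-reduce, and make monic.
Reduced Gröbner basis: {p**2 - 64/3*p + 28*q - 28, p*q + 4*p - 14*q + 14, q**2 - 5/2*p - 2/3*q - 1/3}.

These coincide, so the ideals are equal.

Yes, the ideals are equal.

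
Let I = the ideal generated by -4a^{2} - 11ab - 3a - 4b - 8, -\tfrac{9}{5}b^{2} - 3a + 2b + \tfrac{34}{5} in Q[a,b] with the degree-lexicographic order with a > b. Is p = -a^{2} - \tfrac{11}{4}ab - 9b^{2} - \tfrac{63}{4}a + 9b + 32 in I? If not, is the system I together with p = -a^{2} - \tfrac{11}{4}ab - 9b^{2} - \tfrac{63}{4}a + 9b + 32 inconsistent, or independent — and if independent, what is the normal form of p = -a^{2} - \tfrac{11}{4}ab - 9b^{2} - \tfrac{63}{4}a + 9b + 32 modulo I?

-a^{2} - \tfrac{11}{4}ab - 9b^{2} - \tfrac{63}{4}a + 9b + 32 lies in I (it reduces to 0).

First compute the reduced Gröbner basis of I by Buchberger's algorithm.
f_1 = -4a^{2} - 11ab - 3a - 4b - 8, LT = a^{2}.
f_2 = -\tfrac{9}{5}b^{2} - 3a + 2b + \tfrac{34}{5}, LT = b^{2}.

The S-polynomials (S(f_1,f_2)) all reduce to 0 modulo the current basis, so we have a Gröbner basis.
Inter-reduce: drop elements whose leading term is divisible by another's, tail-reduce, and make monic.
Reduced Gröbner basis: {a^{2} + \tfrac{11}{4}ab + \tfrac{3}{4}a + b + 2, b^{2} + \tfrac{5}{3}a - \tfrac{10}{9}b - \tfrac{34}{9}}.
Label its elements g_1 = a^{2} + \tfrac{11}{4}ab + \tfrac{3}{4}a + b + 2, g_2 = b^{2} + \tfrac{5}{3}a - \tfrac{10}{9}b - \tfrac{34}{9}.

Reduce p = -a^{2} - \tfrac{11}{4}ab - 9b^{2} - \tfrac{63}{4}a + 9b + 32 modulo G:
  leading term a^{2}: subtract (-1)·g_1 from -a^{2} - \tfrac{11}{4}ab - 9b^{2} - \tfrac{63}{4}a + 9b + 32 → -9b^{2} - 15a + 10b + 34
  leading term b^{2}: subtract (-9)·g_2 from -9b^{2} - 15a + 10b + 34 → 0
  normal form = 0.
Since the normal form is 0, p ∈ I.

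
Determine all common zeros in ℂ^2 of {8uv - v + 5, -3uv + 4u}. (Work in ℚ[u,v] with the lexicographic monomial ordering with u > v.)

{(-11/32, 4/3), (0, 5)}

Compute a lex Gröbner basis by Buchberger's algorithm.
f_1 = 8uv - v + 5, LT = uv.
f_2 = -3uv + 4u, LT = uv.

S(f_1,f_2): lcm = uv. S = 4/3u - ⅛v + ⅝.
  leading term u: no divisor's leading term divides it; move 4/3u to the remainder.
  leading term v: no divisor's leading term divides it; move -⅛v to the remainder.
  leading term 1: no divisor's leading term divides it; move ⅝ to the remainder.
  remainder 4/3u - ⅛v + ⅝ ≠ 0; add h_3 = 4/3u - ⅛v + ⅝ to the basis.

S(f_1,h_3): lcm = uv. S = 3/32v² - 19/32v + ⅝.
  leading term v²: no divisor's leading term divides it; move 3/32v² to the remainder.
  leading term v: no divisor's leading term divides it; move -19/32v to the remainder.
  leading term 1: no divisor's leading term divides it; move ⅝ to the remainder.
  remainder 3/32v² - 19/32v + ⅝ ≠ 0; add h_4 = 3/32v² - 19/32v + ⅝ to the basis.

The other S-polynomials (S(f_2,h_3), S(f_1,h_4), S(f_2,h_4), S(h_3,h_4)) all reduce to 0 modulo the current basis, so we have a Gröbner basis.
Inter-reduce: drop elements whose leading term is divisible by another's, tail-reduce, and make monic.
Reduced Gröbner basis: {u - 3/32v + 15/32, v² - 19/3v + 20/3}.

From the last basis element, v² - 19/3v + 20/3 = 0, so v takes values in {4/3, 5}. Each choice, substituted upward through the basis, yields the corresponding point(s) of the solution set.
  v = 4/3: the earlier basis element becomes u + 11/32 = 0, giving u = -11/32 — point (-11/32, 4/3).
  v = 5: the earlier basis element becomes u = 0, giving u = 0 — point (0, 5).
Each listed point satisfies every original equation (direct substitution).
This is the nonlinear analogue of row-reducing a linear system.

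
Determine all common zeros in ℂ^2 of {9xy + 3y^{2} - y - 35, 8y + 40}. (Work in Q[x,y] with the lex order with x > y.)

Compute a lex Gröbner basis by Buchberger's algorithm.
f_1 = 9xy + 3y^{2} - y - 35, LT = xy.
f_2 = 8y + 40, LT = y.

S(f_1,f_2): lcm = xy. S = -5x + \tfrac{1}{3}y^{2} - \tfrac{1}{9}y - \tfrac{35}{9}.
  reduce S modulo (f_1, f_2):
  remainder -5x + 5 ≠ 0; add h_3 = -5x + 5 to the basis.

The other S-polynomials (S(f_1,h_3), S(f_2,h_3)) all reduce to 0 modulo the current basis, so we have a Gröbner basis.
Inter-reduce: drop elements whose leading term is divisible by another's, tail-reduce, and make monic.
Reduced Gröbner basis: {x - 1, y + 5}.

A lex Gröbner basis eliminates variables successively. Here y + 5 depends only on y, with roots {-5}; lifting each root through the earlier basis elements recovers the full solutions.
  y = -5: the earlier basis element becomes x - 1 = 0, giving x = 1 — point (1, -5).
A lex Gröbner basis triangularizes the system, enabling back-substitution.

{(1, -5)}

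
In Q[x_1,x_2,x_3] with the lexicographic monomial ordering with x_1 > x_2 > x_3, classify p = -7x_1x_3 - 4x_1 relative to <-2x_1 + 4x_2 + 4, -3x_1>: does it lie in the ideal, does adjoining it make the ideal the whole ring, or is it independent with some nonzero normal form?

-7x_1x_3 - 4x_1 lies in I (it reduces to 0).

First compute the reduced Gröbner basis of I by Buchberger's algorithm.
f_1 = -2x_1 + 4x_2 + 4, LT = x_1.
f_2 = -3x_1, LT = x_1.

S(f_1,f_2): lcm = x_1. S = -2x_2 - 2.
  leading term x_2: no divisor's leading term divides it; move -2x_2 to the remainder.
  leading term 1: no divisor's leading term divides it; move -2 to the remainder.
  remainder -2x_2 - 2 ≠ 0; add h_3 = -2x_2 - 2 to the basis.

The other S-polynomials (S(f_1,h_3), S(f_2,h_3)) all reduce to 0 modulo the current basis, so we have a Gröbner basis.
Inter-reduce: drop elements whose leading term is divisible by another's, tail-reduce, and make monic.
Reduced Gröbner basis: {x_1, x_2 + 1}.
Label its elements g_1 = x_1, g_2 = x_2 + 1.

Reduce p = -7x_1x_3 - 4x_1 modulo G:
  leading term x_1x_3: subtract (-7x_3)·g_1 from -7x_1x_3 - 4x_1 → -4x_1
  leading term x_1: subtract (-4)·g_1 from -4x_1 → 0
  normal form = 0.
Since the normal form is 0, p ∈ I.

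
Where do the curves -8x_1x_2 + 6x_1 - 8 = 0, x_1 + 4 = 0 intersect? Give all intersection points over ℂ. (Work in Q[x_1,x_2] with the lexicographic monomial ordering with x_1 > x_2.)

Compute a lex Gröbner basis by Buchberger's algorithm.
f_1 = -8x_1x_2 + 6x_1 - 8, LT = x_1x_2.
f_2 = x_1 + 4, LT = x_1.

S(f_1,f_2): lcm = x_1x_2. S = -\tfrac{3}{4}x_1 - 4x_2 + 1.
  leading term x_1: subtract (-\tfrac{3}{4})·f_2 from -\tfrac{3}{4}x_1 - 4x_2 + 1 → -4x_2 + 4
  leading term x_2: no divisor's leading term divides it; move -4x_2 to the remainder.
  leading term 1: no divisor's leading term divides it; move 4 to the remainder.
  remainder -4x_2 + 4 ≠ 0; add h_3 = -4x_2 + 4 to the basis.

The other S-polynomials (S(f_1,h_3), S(f_2,h_3)) all reduce to 0 modulo the current basis, so we have a Gröbner basis.
Inter-reduce: drop elements whose leading term is divisible by another's, tail-reduce, and make monic.
Reduced Gröbner basis: {x_1 + 4, x_2 - 1}.

From the last basis element, x_2 - 1 = 0, so x_2 takes values in {1}. Each choice, substituted upward through the basis, yields the corresponding point(s) of the solution set.
  x_2 = 1: the earlier basis element becomes x_1 + 4 = 0, giving x_1 = -4 — point (-4, 1).
Substituting each solution back into the original system confirms all equations vanish.

{(-4, 1)}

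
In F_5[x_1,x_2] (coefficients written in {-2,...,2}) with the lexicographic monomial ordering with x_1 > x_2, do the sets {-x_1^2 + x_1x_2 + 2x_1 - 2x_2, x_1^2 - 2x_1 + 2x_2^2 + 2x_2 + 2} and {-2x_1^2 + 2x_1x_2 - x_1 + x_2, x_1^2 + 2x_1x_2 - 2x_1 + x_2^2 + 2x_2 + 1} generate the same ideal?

Equality of ideals is decidable: compute both reduced Gröbner bases (unique for the ordering) and check whether they agree.
Buchberger on the first generating set:
f_1 = -x_1^2 + x_1x_2 + 2x_1 - 2x_2, LT = x_1^2.
f_2 = x_1^2 - 2x_1 + 2x_2^2 + 2x_2 + 2, LT = x_1^2.

S(f_1,f_2): lcm = x_1^2. S = -x_1x_2 - 2x_2^2 - 2.
  leading term x_1x_2: no divisor's leading term divides it; move -x_1x_2 to the remainder.
  leading term x_2^2: no divisor's leading term divides it; move -2x_2^2 to the remainder.
  leading term 1: no divisor's leading term divides it; move -2 to the remainder.
  remainder -x_1x_2 - 2x_2^2 - 2 ≠ 0; add g_3 = -x_1x_2 - 2x_2^2 - 2 to the basis.

S(f_1,g_3): lcm = x_1^2x_2. S = 2x_1x_2^2 - 2x_1x_2 - 2x_1 + 2x_2^2.
  leading term x_1x_2^2: subtract (-2x_2)·g_3 from 2x_1x_2^2 - 2x_1x_2 - 2x_1 + 2x_2^2 → -2x_1x_2 - 2x_1 + x_2^3 + 2x_2^2 + x_2
  leading term x_1x_2: subtract (2)·g_3 from -2x_1x_2 - 2x_1 + x_2^3 + 2x_2^2 + x_2 → -2x_1 + x_2^3 + x_2^2 + x_2 - 1
  leading term x_1: no divisor's leading term divides it; move -2x_1 to the remainder.
  leading term x_2^3: no divisor's leading term divides it; move x_2^3 to the remainder.
  leading term x_2^2: no divisor's leading term divides it; move x_2^2 to the remainder.
  leading term x_2: no divisor's leading term divides it; move x_2 to the remainder.
  leading term 1: no divisor's leading term divides it; move -1 to the remainder.
  remainder -2x_1 + x_2^3 + x_2^2 + x_2 - 1 ≠ 0; add g_4 = -2x_1 + x_2^3 + x_2^2 + x_2 - 1 to the basis.

S(f_1,g_4): lcm = x_1^2. S = -2x_1x_2^3 - 2x_1x_2^2 + 2x_1x_2 + 2x_2.
  leading term x_1x_2^3: subtract (2x_2^2)·g_3 from -2x_1x_2^3 - 2x_1x_2^2 + 2x_1x_2 + 2x_2 → -2x_1x_2^2 + 2x_1x_2 - x_2^4 - x_2^2 + 2x_2
  leading term x_1x_2^2: subtract (2x_2)·g_3 from -2x_1x_2^2 + 2x_1x_2 - x_2^4 - x_2^2 + 2x_2 → 2x_1x_2 - x_2^4 - x_2^3 - x_2^2 + x_2
  leading term x_1x_2: subtract (-2)·g_3 from 2x_1x_2 - x_2^4 - x_2^3 - x_2^2 + x_2 → -x_2^4 - x_2^3 + x_2 + 1
  leading term x_2^4: no divisor's leading term divides it; move -x_2^4 to the remainder.
  leading term x_2^3: no divisor's leading term divides it; move -x_2^3 to the remainder.
  leading term x_2: no divisor's leading term divides it; move x_2 to the remainder.
  leading term 1: no divisor's leading term divides it; move 1 to the remainder.
  remainder -x_2^4 - x_2^3 + x_2 + 1 ≠ 0; add g_5 = -x_2^4 - x_2^3 + x_2 + 1 to the basis.

The other S-polynomials (S(f_2,g_3), S(f_2,g_4), S(g_3,g_4), S(f_1,g_5), S(f_2,g_5), S(g_3,g_5), S(g_4,g_5)) all reduce to 0 modulo the current basis, so we have a Gröbner basis.
Inter-reduce: drop elements whose leading term is divisible by another's, tail-reduce, and make monic.
Reduced Gröbner basis: {x_1 + 2x_2^3 + 2x_2^2 + 2x_2 - 2, x_2^4 + x_2^3 - x_2 - 1}.

Buchberger on the second generating set:
h_1 = -2x_1^2 + 2x_1x_2 - x_1 + x_2, LT = x_1^2.
h_2 = x_1^2 + 2x_1x_2 - 2x_1 + x_2^2 + 2x_2 + 1, LT = x_1^2.

S(h_1,h_2): lcm = x_1^2. S = 2x_1x_2 - x_2^2 - 1.
  leading term x_1x_2: no divisor's leading term divides it; move 2x_1x_2 to the remainder.
  leading term x_2^2: no divisor's leading term divides it; move -x_2^2 to the remainder.
  leading term 1: no divisor's leading term divides it; move -1 to the remainder.
  remainder 2x_1x_2 - x_2^2 - 1 ≠ 0; add k_3 = 2x_1x_2 - x_2^2 - 1 to the basis.

S(h_1,k_3): lcm = x_1^2x_2. S = 2x_1x_2^2 - 2x_1x_2 - 2x_1 + 2x_2^2.
  leading term x_1x_2^2: subtract (x_2)·k_3 from 2x_1x_2^2 - 2x_1x_2 - 2x_1 + 2x_2^2 → -2x_1x_2 - 2x_1 + x_2^3 + 2x_2^2 + x_2
  leading term x_1x_2: subtract (-1)·k_3 from -2x_1x_2 - 2x_1 + x_2^3 + 2x_2^2 + x_2 → -2x_1 + x_2^3 + x_2^2 + x_2 - 1
  leading term x_1: no divisor's leading term divides it; move -2x_1 to the remainder.
  leading term x_2^3: no divisor's leading term divides it; move x_2^3 to the remainder.
  leading term x_2^2: no divisor's leading term divides it; move x_2^2 to the remainder.
  leading term x_2: no divisor's leading term divides it; move x_2 to the remainder.
  leading term 1: no divisor's leading term divides it; move -1 to the remainder.
  remainder -2x_1 + x_2^3 + x_2^2 + x_2 - 1 ≠ 0; add k_4 = -2x_1 + x_2^3 + x_2^2 + x_2 - 1 to the basis.

S(h_1,k_4): lcm = x_1^2. S = -2x_1x_2^3 - 2x_1x_2^2 + 2x_1x_2 + 2x_2.
  leading term x_1x_2^3: subtract (-x_2^2)·k_3 from -2x_1x_2^3 - 2x_1x_2^2 + 2x_1x_2 + 2x_2 → -2x_1x_2^2 + 2x_1x_2 - x_2^4 - x_2^2 + 2x_2
  leading term x_1x_2^2: subtract (-x_2)·k_3 from -2x_1x_2^2 + 2x_1x_2 - x_2^4 - x_2^2 + 2x_2 → 2x_1x_2 - x_2^4 - x_2^3 - x_2^2 + x_2
  leading term x_1x_2: subtract (1)·k_3 from 2x_1x_2 - x_2^4 - x_2^3 - x_2^2 + x_2 → -x_2^4 - x_2^3 + x_2 + 1
  leading term x_2^4: no divisor's leading term divides it; move -x_2^4 to the remainder.
  leading term x_2^3: no divisor's leading term divides it; move -x_2^3 to the remainder.
  leading term x_2: no divisor's leading term divides it; move x_2 to the remainder.
  leading term 1: no divisor's leading term divides it; move 1 to the remainder.
  remainder -x_2^4 - x_2^3 + x_2 + 1 ≠ 0; add k_5 = -x_2^4 - x_2^3 + x_2 + 1 to the basis.

The other S-polynomials (S(h_2,k_3), S(h_2,k_4), S(k_3,k_4), S(h_1,k_5), S(h_2,k_5), S(k_3,k_5), S(k_4,k_5)) all reduce to 0 modulo the current basis, so we have a Gröbner basis.
Inter-reduce: drop elements whose leading term is divisible by another's, tail-reduce, and make monic.
Reduced Gröbner basis: {x_1 + 2x_2^3 + 2x_2^2 + 2x_2 - 2, x_2^4 + x_2^3 - x_2 - 1}.

These coincide, so the ideals are equal.

Yes, the ideals are equal.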